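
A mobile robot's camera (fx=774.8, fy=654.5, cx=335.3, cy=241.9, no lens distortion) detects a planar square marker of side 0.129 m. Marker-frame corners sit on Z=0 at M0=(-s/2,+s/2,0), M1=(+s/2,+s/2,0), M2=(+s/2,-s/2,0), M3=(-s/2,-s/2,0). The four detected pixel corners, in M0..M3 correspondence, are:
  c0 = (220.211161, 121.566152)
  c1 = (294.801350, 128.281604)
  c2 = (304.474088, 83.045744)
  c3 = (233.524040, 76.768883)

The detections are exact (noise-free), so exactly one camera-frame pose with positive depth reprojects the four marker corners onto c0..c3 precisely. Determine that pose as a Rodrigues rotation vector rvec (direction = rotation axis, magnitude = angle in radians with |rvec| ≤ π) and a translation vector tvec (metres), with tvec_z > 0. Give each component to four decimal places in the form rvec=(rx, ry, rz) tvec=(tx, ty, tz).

rvec=(-0.5624, -0.0057, 0.1149) tvec=(-0.1265, -0.2915, 1.3622)

Intrinsics K: fx=774.8, fy=654.5, cx=335.3, cy=241.9
Marker side s = 0.129 m; corners in marker frame (Z=0):
  M0 = (-0.0645, +0.0645, 0)
  M1 = (+0.0645, +0.0645, 0)
  M2 = (+0.0645, -0.0645, 0)
  M3 = (-0.0645, -0.0645, 0)
Detected image corners:
  c0 = (220.211161, 121.566152) px
  c1 = (294.801350, 128.281604) px
  c2 = (304.474088, 83.045744) px
  c3 = (233.524040, 76.768883) px
Planar DLT: solve 8×8 A·h = b for H (H[2,2]=1):
  H  [+558.71713 -191.98618 +263.35260]
  H  [+48.35549 +308.94025 +101.84424]
  H  [-0.01913 -0.39079 +1.00000]
B = K⁻¹H; ‖b₁‖=0.734119, ‖b₂‖=0.734119; λ = 2/(‖b₁‖+‖b₂‖) = 1.362177, sign → tz>0 ⇒ λ=+1.362177
r₁ = λ·B[:,0] = (+0.99356,+0.11027,-0.02606); r₂ = λ·B[:,1] = (-0.10716,+0.83973,-0.53233)
r₃ = r₁×r₂ = (-0.03682,+0.53169,+0.84614); SVD([r₁ r₂ r₃]) → R = UVᵀ:
  R  [+0.99356 -0.10716 -0.03682]
  R  [+0.11027 +0.83973 +0.53169]
  R  [-0.02606 -0.53233 +0.84614]
t = (-0.12649, -0.29149, +1.36218) m
tr R = 2.679424; θ = arccos((tr R − 1)/2) = 0.574044 rad = 32.890°
axis k = ((R−Rᵀ)₃₂, (R−Rᵀ)₁₃, (R−Rᵀ)₂₁) / (2 sinθ) = (-0.979704, -0.009902, +0.200204)
rvec = θ·k = (-0.562393, -0.005684, +0.114926)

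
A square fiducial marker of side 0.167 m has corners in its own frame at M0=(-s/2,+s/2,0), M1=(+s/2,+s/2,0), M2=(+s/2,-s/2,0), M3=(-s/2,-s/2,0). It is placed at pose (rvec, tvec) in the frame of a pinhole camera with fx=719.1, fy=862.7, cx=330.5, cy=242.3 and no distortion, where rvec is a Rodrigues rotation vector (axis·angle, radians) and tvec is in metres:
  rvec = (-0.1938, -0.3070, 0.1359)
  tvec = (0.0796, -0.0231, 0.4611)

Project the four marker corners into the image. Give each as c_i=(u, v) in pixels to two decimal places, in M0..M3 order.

c0=(317.02, 333.92) c1=(560.98, 374.44) c2=(569.57, 86.47) c3=(345.30, 18.78)

Intrinsics K: fx=719.1, fy=862.7, cx=330.5, cy=242.3
Marker side s = 0.167 m; corners in marker frame (Z=0):
  M0 = (-0.0835, +0.0835, 0)
  M1 = (+0.0835, +0.0835, 0)
  M2 = (+0.0835, -0.0835, 0)
  M3 = (-0.0835, -0.0835, 0)
rvec = (-0.1938, -0.3070, 0.1359), |rvec| = θ = 0.38765 rad = 22.211°
Rodrigues: sinθ=0.37802, 1−cosθ=0.07420; R = I + sinθ·[k]× + (1−cosθ)·[k]×²:
    [+0.94434 -0.10314 -0.31237]
    [+0.16190 +0.97234 +0.16838]
    [+0.28636 -0.20958 +0.93492]
t = (0.0796, -0.0231, 0.4611) m
M0: Pc = R·M0+t = (-0.00787, +0.04457, +0.41969); u = 719.1·(-0.00787)/0.41969 + 330.5 = 317.0237, v = 862.7·(+0.04457)/0.41969 + 242.3 = 333.9198
M1: Pc = R·M1+t = (+0.14984, +0.07161, +0.46751); u = 719.1·(+0.14984)/0.46751 + 330.5 = 560.9759, v = 862.7·(+0.07161)/0.46751 + 242.3 = 374.4396
M2: Pc = R·M2+t = (+0.16707, -0.09077, +0.50251); u = 719.1·(+0.16707)/0.50251 + 330.5 = 569.5723, v = 862.7·(-0.09077)/0.50251 + 242.3 = 86.4658
M3: Pc = R·M3+t = (+0.00936, -0.11781, +0.45469); u = 719.1·(+0.00936)/0.45469 + 330.5 = 345.3028, v = 862.7·(-0.11781)/0.45469 + 242.3 = 18.7768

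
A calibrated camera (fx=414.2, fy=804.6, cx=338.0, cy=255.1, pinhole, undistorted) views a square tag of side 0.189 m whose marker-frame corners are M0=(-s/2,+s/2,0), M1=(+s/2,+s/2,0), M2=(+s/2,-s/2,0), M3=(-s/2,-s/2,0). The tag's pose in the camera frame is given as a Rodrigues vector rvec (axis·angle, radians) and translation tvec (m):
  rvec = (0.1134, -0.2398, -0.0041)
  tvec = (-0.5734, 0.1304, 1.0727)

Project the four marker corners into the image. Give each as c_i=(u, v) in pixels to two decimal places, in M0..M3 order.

c0=(77.96, 426.46) c1=(157.26, 417.11) c2=(154.39, 280.95) c3=(73.35, 284.64)

Intrinsics K: fx=414.2, fy=804.6, cx=338.0, cy=255.1
Marker side s = 0.189 m; corners in marker frame (Z=0):
  M0 = (-0.0945, +0.0945, 0)
  M1 = (+0.0945, +0.0945, 0)
  M2 = (+0.0945, -0.0945, 0)
  M3 = (-0.0945, -0.0945, 0)
rvec = (0.1134, -0.2398, -0.0041), |rvec| = θ = 0.26529 rad = 15.200°
Rodrigues: sinθ=0.26219, 1−cosθ=0.03498; R = I + sinθ·[k]× + (1−cosθ)·[k]×²:
    [+0.97141 -0.00947 -0.23723]
    [-0.01757 +0.99360 -0.11159]
    [+0.23677 +0.11256 +0.96502]
t = (-0.5734, 0.1304, 1.0727) m
M0: Pc = R·M0+t = (-0.66609, +0.22596, +1.06096); u = 414.2·(-0.66609)/1.06096 + 338.0 = 77.9574, v = 804.6·(+0.22596)/1.06096 + 255.1 = 426.4573
M1: Pc = R·M1+t = (-0.48250, +0.22263, +1.10571); u = 414.2·(-0.48250)/1.10571 + 338.0 = 157.2567, v = 804.6·(+0.22263)/1.10571 + 255.1 = 417.1061
M2: Pc = R·M2+t = (-0.48071, +0.03484, +1.08444); u = 414.2·(-0.48071)/1.08444 + 338.0 = 154.3941, v = 804.6·(+0.03484)/1.08444 + 255.1 = 280.9530
M3: Pc = R·M3+t = (-0.66430, +0.03817, +1.03969); u = 414.2·(-0.66430)/1.03969 + 338.0 = 73.3490, v = 804.6·(+0.03817)/1.03969 + 255.1 = 284.6355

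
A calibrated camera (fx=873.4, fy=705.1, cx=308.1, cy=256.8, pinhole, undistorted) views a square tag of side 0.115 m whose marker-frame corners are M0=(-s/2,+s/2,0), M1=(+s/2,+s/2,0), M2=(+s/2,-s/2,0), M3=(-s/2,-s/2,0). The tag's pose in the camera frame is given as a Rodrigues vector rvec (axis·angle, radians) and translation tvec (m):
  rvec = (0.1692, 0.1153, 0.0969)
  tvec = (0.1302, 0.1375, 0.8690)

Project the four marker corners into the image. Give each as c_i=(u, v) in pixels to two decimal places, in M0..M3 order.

c0=(375.58, 406.44) c1=(490.30, 418.36) c2=(504.72, 328.86) c3=(387.16, 317.93)

Intrinsics K: fx=873.4, fy=705.1, cx=308.1, cy=256.8
Marker side s = 0.115 m; corners in marker frame (Z=0):
  M0 = (-0.0575, +0.0575, 0)
  M1 = (+0.0575, +0.0575, 0)
  M2 = (+0.0575, -0.0575, 0)
  M3 = (-0.0575, -0.0575, 0)
rvec = (0.1692, 0.1153, 0.0969), |rvec| = θ = 0.22652 rad = 12.979°
Rodrigues: sinθ=0.22459, 1−cosθ=0.02555; R = I + sinθ·[k]× + (1−cosθ)·[k]×²:
    [+0.98871 -0.08636 +0.12248]
    [+0.10579 +0.98107 -0.16219]
    [-0.10615 +0.17332 +0.97913]
t = (0.1302, 0.1375, 0.8690) m
M0: Pc = R·M0+t = (+0.06838, +0.18783, +0.88507); u = 873.4·(+0.06838)/0.88507 + 308.1 = 375.5820, v = 705.1·(+0.18783)/0.88507 + 256.8 = 406.4359
M1: Pc = R·M1+t = (+0.18208, +0.19999, +0.87286); u = 873.4·(+0.18208)/0.87286 + 308.1 = 490.2971, v = 705.1·(+0.19999)/0.87286 + 256.8 = 418.3559
M2: Pc = R·M2+t = (+0.19202, +0.08717, +0.85293); u = 873.4·(+0.19202)/0.85293 + 308.1 = 504.7246, v = 705.1·(+0.08717)/0.85293 + 256.8 = 328.8625
M3: Pc = R·M3+t = (+0.07832, +0.07501, +0.86514); u = 873.4·(+0.07832)/0.86514 + 308.1 = 387.1630, v = 705.1·(+0.07501)/0.86514 + 256.8 = 317.9307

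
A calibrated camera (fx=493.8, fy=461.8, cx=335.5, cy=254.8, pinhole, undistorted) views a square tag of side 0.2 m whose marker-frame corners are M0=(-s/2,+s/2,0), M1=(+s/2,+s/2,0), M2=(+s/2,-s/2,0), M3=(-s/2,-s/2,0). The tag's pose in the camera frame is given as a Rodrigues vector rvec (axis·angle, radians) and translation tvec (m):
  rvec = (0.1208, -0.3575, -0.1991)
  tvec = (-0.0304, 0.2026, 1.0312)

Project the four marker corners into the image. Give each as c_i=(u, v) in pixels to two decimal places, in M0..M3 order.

c0=(284.33, 401.31) c1=(371.41, 373.89) c2=(356.28, 291.69) c3=(265.47, 314.36)

Intrinsics K: fx=493.8, fy=461.8, cx=335.5, cy=254.8
Marker side s = 0.2 m; corners in marker frame (Z=0):
  M0 = (-0.1000, +0.1000, 0)
  M1 = (+0.1000, +0.1000, 0)
  M2 = (+0.1000, -0.1000, 0)
  M3 = (-0.1000, -0.1000, 0)
rvec = (0.1208, -0.3575, -0.1991), |rvec| = θ = 0.42666 rad = 24.446°
Rodrigues: sinθ=0.41383, 1−cosθ=0.08965; R = I + sinθ·[k]× + (1−cosθ)·[k]×²:
    [+0.91754 +0.17185 -0.35860]
    [-0.21438 +0.97329 -0.08212]
    [+0.33491 +0.15222 +0.92987]
t = (-0.0304, 0.2026, 1.0312) m
M0: Pc = R·M0+t = (-0.10497, +0.32137, +1.01293); u = 493.8·(-0.10497)/1.01293 + 335.5 = 284.3279, v = 461.8·(+0.32137)/1.01293 + 254.8 = 401.3128
M1: Pc = R·M1+t = (+0.07854, +0.27849, +1.07991); u = 493.8·(+0.07854)/1.07991 + 335.5 = 371.4125, v = 461.8·(+0.27849)/1.07991 + 254.8 = 373.8903
M2: Pc = R·M2+t = (+0.04417, +0.08383, +1.04947); u = 493.8·(+0.04417)/1.04947 + 335.5 = 356.2827, v = 461.8·(+0.08383)/1.04947 + 254.8 = 291.6891
M3: Pc = R·M3+t = (-0.13934, +0.12671, +0.98249); u = 493.8·(-0.13934)/0.98249 + 335.5 = 265.4682, v = 461.8·(+0.12671)/0.98249 + 254.8 = 314.3572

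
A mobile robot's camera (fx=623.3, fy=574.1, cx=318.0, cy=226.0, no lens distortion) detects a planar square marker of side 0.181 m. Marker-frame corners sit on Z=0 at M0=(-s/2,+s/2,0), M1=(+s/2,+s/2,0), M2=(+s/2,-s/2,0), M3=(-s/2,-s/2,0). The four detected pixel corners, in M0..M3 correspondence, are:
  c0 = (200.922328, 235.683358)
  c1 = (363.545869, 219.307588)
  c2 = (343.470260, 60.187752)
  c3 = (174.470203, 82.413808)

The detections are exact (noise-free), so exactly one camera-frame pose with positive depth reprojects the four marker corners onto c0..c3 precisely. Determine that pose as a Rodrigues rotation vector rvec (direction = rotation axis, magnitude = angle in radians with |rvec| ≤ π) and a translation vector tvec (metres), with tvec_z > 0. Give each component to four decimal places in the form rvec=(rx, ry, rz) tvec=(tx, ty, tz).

rvec=(0.1659, 0.1095, -0.1176) tvec=(-0.0518, -0.0867, 0.6658)

Intrinsics K: fx=623.3, fy=574.1, cx=318.0, cy=226.0
Marker side s = 0.181 m; corners in marker frame (Z=0):
  M0 = (-0.0905, +0.0905, 0)
  M1 = (+0.0905, +0.0905, 0)
  M2 = (+0.0905, -0.0905, 0)
  M3 = (-0.0905, -0.0905, 0)
Detected image corners:
  c0 = (200.922328, 235.683358) px
  c1 = (363.545869, 219.307588) px
  c2 = (343.470260, 60.187752) px
  c3 = (174.470203, 82.413808) px
Planar DLT: solve 8×8 A·h = b for H (H[2,2]=1):
  H  [+867.64972 +193.04937 +269.51952]
  H  [-132.82091 +898.15906 +151.23102]
  H  [-0.17760 +0.23738 +1.00000]
B = K⁻¹H; ‖b₁‖=1.501937, ‖b₂‖=1.501937; λ = 2/(‖b₁‖+‖b₂‖) = 0.665807, sign → tz>0 ⇒ λ=+0.665807
r₁ = λ·B[:,0] = (+0.98715,-0.10749,-0.11825); r₂ = λ·B[:,1] = (+0.12558,+0.97941,+0.15805)
r₃ = r₁×r₂ = (+0.09882,-0.17087,+0.98032); SVD([r₁ r₂ r₃]) → R = UVᵀ:
  R  [+0.98715 +0.12558 +0.09882]
  R  [-0.10749 +0.97941 -0.17087]
  R  [-0.11825 +0.15805 +0.98032]
t = (-0.05179, -0.08671, +0.66581) m
tr R = 2.946887; θ = arccos((tr R − 1)/2) = 0.230975 rad = 13.234°
axis k = ((R−Rᵀ)₃₂, (R−Rᵀ)₁₃, (R−Rᵀ)₂₁) / (2 sinθ) = (+0.718399, +0.474109, -0.509042)
rvec = θ·k = (+0.165933, +0.109507, -0.117576)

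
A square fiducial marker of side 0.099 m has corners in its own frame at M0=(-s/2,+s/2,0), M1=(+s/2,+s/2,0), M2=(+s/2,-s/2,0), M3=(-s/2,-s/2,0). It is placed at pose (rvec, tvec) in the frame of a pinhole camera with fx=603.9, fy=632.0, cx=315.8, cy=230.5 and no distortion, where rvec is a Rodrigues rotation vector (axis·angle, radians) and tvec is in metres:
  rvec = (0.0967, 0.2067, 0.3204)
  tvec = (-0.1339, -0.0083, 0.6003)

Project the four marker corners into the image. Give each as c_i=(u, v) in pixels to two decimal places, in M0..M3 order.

c0=(124.75, 253.61) c1=(211.76, 288.06) c2=(240.43, 188.22) c3=(150.73, 156.11)

Intrinsics K: fx=603.9, fy=632.0, cx=315.8, cy=230.5
Marker side s = 0.099 m; corners in marker frame (Z=0):
  M0 = (-0.0495, +0.0495, 0)
  M1 = (+0.0495, +0.0495, 0)
  M2 = (+0.0495, -0.0495, 0)
  M3 = (-0.0495, -0.0495, 0)
rvec = (0.0967, 0.2067, 0.3204), |rvec| = θ = 0.39336 rad = 22.538°
Rodrigues: sinθ=0.38329, 1−cosθ=0.07637; R = I + sinθ·[k]× + (1−cosθ)·[k]×²:
    [+0.92824 -0.30234 +0.21670]
    [+0.32207 +0.94471 -0.06154]
    [-0.18612 +0.12691 +0.97430]
t = (-0.1339, -0.0083, 0.6003) m
M0: Pc = R·M0+t = (-0.19481, +0.02252, +0.61580); u = 603.9·(-0.19481)/0.61580 + 315.8 = 124.7496, v = 632.0·(+0.02252)/0.61580 + 230.5 = 253.6137
M1: Pc = R·M1+t = (-0.10292, +0.05441, +0.59737); u = 603.9·(-0.10292)/0.59737 + 315.8 = 211.7573, v = 632.0·(+0.05441)/0.59737 + 230.5 = 288.0597
M2: Pc = R·M2+t = (-0.07299, -0.03912, +0.58480); u = 603.9·(-0.07299)/0.58480 + 315.8 = 240.4304, v = 632.0·(-0.03912)/0.58480 + 230.5 = 188.2218
M3: Pc = R·M3+t = (-0.16488, -0.07101, +0.60323); u = 603.9·(-0.16488)/0.60323 + 315.8 = 150.7346, v = 632.0·(-0.07101)/0.60323 + 230.5 = 156.1079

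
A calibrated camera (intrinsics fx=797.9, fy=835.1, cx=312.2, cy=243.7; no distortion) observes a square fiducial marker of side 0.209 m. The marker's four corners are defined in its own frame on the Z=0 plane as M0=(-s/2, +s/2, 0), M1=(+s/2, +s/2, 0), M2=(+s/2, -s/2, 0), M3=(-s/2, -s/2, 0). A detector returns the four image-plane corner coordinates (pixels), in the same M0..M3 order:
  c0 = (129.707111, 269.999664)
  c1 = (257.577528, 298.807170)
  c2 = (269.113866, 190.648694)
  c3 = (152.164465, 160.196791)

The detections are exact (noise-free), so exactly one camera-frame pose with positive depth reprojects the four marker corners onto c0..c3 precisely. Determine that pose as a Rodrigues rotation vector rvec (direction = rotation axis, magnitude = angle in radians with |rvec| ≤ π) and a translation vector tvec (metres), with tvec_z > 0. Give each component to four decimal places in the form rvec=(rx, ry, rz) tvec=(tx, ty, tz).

Intrinsics K: fx=797.9, fy=835.1, cx=312.2, cy=243.7
Marker side s = 0.209 m; corners in marker frame (Z=0):
  M0 = (-0.1045, +0.1045, 0)
  M1 = (+0.1045, +0.1045, 0)
  M2 = (+0.1045, -0.1045, 0)
  M3 = (-0.1045, -0.1045, 0)
Detected image corners:
  c0 = (129.707111, 269.999664) px
  c1 = (257.577528, 298.807170) px
  c2 = (269.113866, 190.648694) px
  c3 = (152.164465, 160.196791) px
Planar DLT: solve 8×8 A·h = b for H (H[2,2]=1):
  H  [+621.26621 -162.02642 +203.65773]
  H  [+183.64170 +429.01122 +227.90663]
  H  [+0.18141 -0.40169 +1.00000]
B = K⁻¹H; ‖b₁‖=0.749366, ‖b₂‖=0.749366; λ = 2/(‖b₁‖+‖b₂‖) = 1.334461, sign → tz>0 ⇒ λ=+1.334461
r₁ = λ·B[:,0] = (+0.94433,+0.22281,+0.24208); r₂ = λ·B[:,1] = (-0.06125,+0.84197,-0.53603)
r₃ = r₁×r₂ = (-0.32326,+0.49137,+0.80874); SVD([r₁ r₂ r₃]) → R = UVᵀ:
  R  [+0.94433 -0.06125 -0.32326]
  R  [+0.22281 +0.84197 +0.49137]
  R  [+0.24208 -0.53603 +0.80874]
t = (-0.18153, -0.02524, +1.33446) m
tr R = 2.595041; θ = arccos((tr R − 1)/2) = 0.647622 rad = 37.106°
axis k = ((R−Rᵀ)₃₂, (R−Rᵀ)₁₃, (R−Rᵀ)₂₁) / (2 sinθ) = (-0.851495, -0.468544, +0.235421)
rvec = θ·k = (-0.551447, -0.303439, +0.152464)

rvec=(-0.5514, -0.3034, 0.1525) tvec=(-0.1815, -0.0252, 1.3345)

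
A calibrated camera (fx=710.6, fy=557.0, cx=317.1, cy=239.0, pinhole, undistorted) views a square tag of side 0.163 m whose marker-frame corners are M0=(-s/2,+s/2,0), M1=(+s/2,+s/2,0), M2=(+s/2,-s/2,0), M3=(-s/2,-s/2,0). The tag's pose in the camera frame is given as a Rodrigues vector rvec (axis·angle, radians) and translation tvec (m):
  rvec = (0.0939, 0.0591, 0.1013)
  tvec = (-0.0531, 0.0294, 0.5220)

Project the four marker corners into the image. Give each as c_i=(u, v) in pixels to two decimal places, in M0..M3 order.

c0=(128.18, 345.00) c1=(343.93, 364.69) c2=(367.06, 192.15) c3=(144.38, 174.79)

Intrinsics K: fx=710.6, fy=557.0, cx=317.1, cy=239.0
Marker side s = 0.163 m; corners in marker frame (Z=0):
  M0 = (-0.0815, +0.0815, 0)
  M1 = (+0.0815, +0.0815, 0)
  M2 = (+0.0815, -0.0815, 0)
  M3 = (-0.0815, -0.0815, 0)
rvec = (0.0939, 0.0591, 0.1013), |rvec| = θ = 0.15024 rad = 8.608°
Rodrigues: sinθ=0.14967, 1−cosθ=0.01126; R = I + sinθ·[k]× + (1−cosθ)·[k]×²:
    [+0.99314 -0.09815 +0.06363]
    [+0.10369 +0.99048 -0.09056]
    [-0.05413 +0.09653 +0.99386]
t = (-0.0531, 0.0294, 0.5220) m
M0: Pc = R·M0+t = (-0.14204, +0.10167, +0.53428); u = 710.6·(-0.14204)/0.53428 + 317.1 = 128.1848, v = 557.0·(+0.10167)/0.53428 + 239.0 = 344.9971
M1: Pc = R·M1+t = (+0.01984, +0.11857, +0.52546); u = 710.6·(+0.01984)/0.52546 + 317.1 = 343.9324, v = 557.0·(+0.11857)/0.52546 + 239.0 = 364.6929
M2: Pc = R·M2+t = (+0.03584, -0.04287, +0.50972); u = 710.6·(+0.03584)/0.50972 + 317.1 = 367.0641, v = 557.0·(-0.04287)/0.50972 + 239.0 = 192.1499
M3: Pc = R·M3+t = (-0.12604, -0.05977, +0.51854); u = 710.6·(-0.12604)/0.51854 + 317.1 = 144.3760, v = 557.0·(-0.05977)/0.51854 + 239.0 = 174.7924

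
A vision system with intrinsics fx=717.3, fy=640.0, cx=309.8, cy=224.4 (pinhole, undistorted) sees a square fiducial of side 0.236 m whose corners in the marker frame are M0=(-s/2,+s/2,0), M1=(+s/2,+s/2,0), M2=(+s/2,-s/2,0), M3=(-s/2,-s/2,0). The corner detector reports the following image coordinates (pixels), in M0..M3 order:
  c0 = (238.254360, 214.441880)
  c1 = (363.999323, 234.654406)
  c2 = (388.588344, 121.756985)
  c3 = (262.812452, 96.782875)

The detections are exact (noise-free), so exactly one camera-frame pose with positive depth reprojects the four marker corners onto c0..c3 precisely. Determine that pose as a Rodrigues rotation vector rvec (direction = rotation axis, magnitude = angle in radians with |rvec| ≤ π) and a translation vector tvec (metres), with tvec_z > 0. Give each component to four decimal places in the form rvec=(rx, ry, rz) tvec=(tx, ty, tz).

Intrinsics K: fx=717.3, fy=640.0, cx=309.8, cy=224.4
Marker side s = 0.236 m; corners in marker frame (Z=0):
  M0 = (-0.1180, +0.1180, 0)
  M1 = (+0.1180, +0.1180, 0)
  M2 = (+0.1180, -0.1180, 0)
  M3 = (-0.1180, -0.1180, 0)
Detected image corners:
  c0 = (238.254360, 214.441880) px
  c1 = (363.999323, 234.654406) px
  c2 = (388.588344, 121.756985) px
  c3 = (262.812452, 96.782875) px
Planar DLT: solve 8×8 A·h = b for H (H[2,2]=1):
  H  [+585.65225 -93.48882 +314.61369]
  H  [+123.79641 +493.93172 +167.36432]
  H  [+0.16837 +0.03394 +1.00000]
B = K⁻¹H; ‖b₁‖=0.774322, ‖b₂‖=0.774322; λ = 2/(‖b₁‖+‖b₂‖) = 1.291453, sign → tz>0 ⇒ λ=+1.291453
r₁ = λ·B[:,0] = (+0.96052,+0.17357,+0.21744); r₂ = λ·B[:,1] = (-0.18725,+0.98133,+0.04383)
r₃ = r₁×r₂ = (-0.20577,-0.08282,+0.97509); SVD([r₁ r₂ r₃]) → R = UVᵀ:
  R  [+0.96052 -0.18725 -0.20577]
  R  [+0.17357 +0.98133 -0.08282]
  R  [+0.21744 +0.04383 +0.97509]
t = (+0.00867, -0.11509, +1.29145) m
tr R = 2.916939; θ = arccos((tr R − 1)/2) = 0.289210 rad = 16.570°
axis k = ((R−Rᵀ)₃₂, (R−Rᵀ)₁₃, (R−Rᵀ)₂₁) / (2 sinθ) = (+0.222047, -0.741977, +0.632586)
rvec = θ·k = (+0.064218, -0.214587, +0.182950)

rvec=(0.0642, -0.2146, 0.1829) tvec=(0.0087, -0.1151, 1.2915)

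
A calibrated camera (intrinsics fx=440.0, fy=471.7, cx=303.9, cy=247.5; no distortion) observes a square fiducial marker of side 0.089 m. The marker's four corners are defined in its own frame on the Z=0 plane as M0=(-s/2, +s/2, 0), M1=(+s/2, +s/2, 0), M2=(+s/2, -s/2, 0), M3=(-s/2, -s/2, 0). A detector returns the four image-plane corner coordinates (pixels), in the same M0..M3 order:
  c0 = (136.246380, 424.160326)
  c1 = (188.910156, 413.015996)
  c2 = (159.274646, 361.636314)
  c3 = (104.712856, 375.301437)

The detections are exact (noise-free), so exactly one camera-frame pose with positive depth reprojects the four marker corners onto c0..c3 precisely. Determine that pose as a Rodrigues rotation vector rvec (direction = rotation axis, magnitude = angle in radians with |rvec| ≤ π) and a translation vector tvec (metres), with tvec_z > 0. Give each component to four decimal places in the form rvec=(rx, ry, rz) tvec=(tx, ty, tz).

rvec=(0.4430, 0.1939, -0.3187) tvec=(-0.2193, 0.1917, 0.6158)

Intrinsics K: fx=440.0, fy=471.7, cx=303.9, cy=247.5
Marker side s = 0.089 m; corners in marker frame (Z=0):
  M0 = (-0.0445, +0.0445, 0)
  M1 = (+0.0445, +0.0445, 0)
  M2 = (+0.0445, -0.0445, 0)
  M3 = (-0.0445, -0.0445, 0)
Detected image corners:
  c0 = (136.246380, 424.160326) px
  c1 = (188.910156, 413.015996) px
  c2 = (159.274646, 361.636314) px
  c3 = (104.712856, 375.301437) px
Planar DLT: solve 8×8 A·h = b for H (H[2,2]=1):
  H  [+541.86145 +436.78687 +147.22764]
  H  [-299.90756 +811.22115 +394.34512]
  H  [-0.40893 +0.63106 +1.00000]
B = K⁻¹H; ‖b₁‖=1.623790, ‖b₂‖=1.623790; λ = 2/(‖b₁‖+‖b₂‖) = 0.615843, sign → tz>0 ⇒ λ=+0.615843
r₁ = λ·B[:,0] = (+0.93235,-0.25942,-0.25184); r₂ = λ·B[:,1] = (+0.34292,+0.85520,+0.38864)
r₃ = r₁×r₂ = (+0.11455,-0.44871,+0.88631); SVD([r₁ r₂ r₃]) → R = UVᵀ:
  R  [+0.93235 +0.34292 +0.11455]
  R  [-0.25942 +0.85520 -0.44871]
  R  [-0.25184 +0.38864 +0.88631]
t = (-0.21929, +0.19172, +0.61584) m
tr R = 2.673860; θ = arccos((tr R − 1)/2) = 0.579147 rad = 33.183°
axis k = ((R−Rᵀ)₃₂, (R−Rᵀ)₁₃, (R−Rᵀ)₂₁) / (2 sinθ) = (+0.764960, +0.334720, -0.550271)
rvec = θ·k = (+0.443024, +0.193852, -0.318688)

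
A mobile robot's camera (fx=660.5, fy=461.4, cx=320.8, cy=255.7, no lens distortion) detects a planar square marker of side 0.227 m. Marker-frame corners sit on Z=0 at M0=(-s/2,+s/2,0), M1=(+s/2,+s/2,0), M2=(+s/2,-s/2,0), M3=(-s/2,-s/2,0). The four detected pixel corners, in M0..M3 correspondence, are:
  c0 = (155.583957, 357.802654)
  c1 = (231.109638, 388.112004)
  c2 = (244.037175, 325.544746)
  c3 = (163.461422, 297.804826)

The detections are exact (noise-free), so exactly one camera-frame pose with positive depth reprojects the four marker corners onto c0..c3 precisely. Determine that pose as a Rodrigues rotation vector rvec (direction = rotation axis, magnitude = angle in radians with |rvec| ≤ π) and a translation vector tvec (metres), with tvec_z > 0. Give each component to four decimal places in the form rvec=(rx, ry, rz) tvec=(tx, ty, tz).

Intrinsics K: fx=660.5, fy=461.4, cx=320.8, cy=255.7
Marker side s = 0.227 m; corners in marker frame (Z=0):
  M0 = (-0.1135, +0.1135, 0)
  M1 = (+0.1135, +0.1135, 0)
  M2 = (+0.1135, -0.1135, 0)
  M3 = (-0.1135, -0.1135, 0)
Detected image corners:
  c0 = (155.583957, 357.802654) px
  c1 = (231.109638, 388.112004) px
  c2 = (244.037175, 325.544746) px
  c3 = (163.461422, 297.804826) px
Planar DLT: solve 8×8 A·h = b for H (H[2,2]=1):
  H  [+283.81954 +3.18870 +197.07145]
  H  [+25.07860 +353.62549 +342.67263]
  H  [-0.30072 +0.24495 +1.00000]
B = K⁻¹H; ‖b₁‖=0.686131, ‖b₂‖=0.686131; λ = 2/(‖b₁‖+‖b₂‖) = 1.457449, sign → tz>0 ⇒ λ=+1.457449
r₁ = λ·B[:,0] = (+0.83914,+0.32210,-0.43828); r₂ = λ·B[:,1] = (-0.16636,+0.91917,+0.35701)
r₃ = r₁×r₂ = (+0.51785,-0.22667,+0.82490); SVD([r₁ r₂ r₃]) → R = UVᵀ:
  R  [+0.83914 -0.16636 +0.51785]
  R  [+0.32210 +0.91917 -0.22667]
  R  [-0.43828 +0.35701 +0.82490]
t = (-0.27302, +0.27473, +1.45745) m
tr R = 2.583207; θ = arccos((tr R − 1)/2) = 0.657367 rad = 37.664°
axis k = ((R−Rᵀ)₃₂, (R−Rᵀ)₁₃, (R−Rᵀ)₂₁) / (2 sinθ) = (+0.477611, +0.782384, +0.399703)
rvec = θ·k = (+0.313966, +0.514314, +0.262751)

rvec=(0.3140, 0.5143, 0.2628) tvec=(-0.2730, 0.2747, 1.4574)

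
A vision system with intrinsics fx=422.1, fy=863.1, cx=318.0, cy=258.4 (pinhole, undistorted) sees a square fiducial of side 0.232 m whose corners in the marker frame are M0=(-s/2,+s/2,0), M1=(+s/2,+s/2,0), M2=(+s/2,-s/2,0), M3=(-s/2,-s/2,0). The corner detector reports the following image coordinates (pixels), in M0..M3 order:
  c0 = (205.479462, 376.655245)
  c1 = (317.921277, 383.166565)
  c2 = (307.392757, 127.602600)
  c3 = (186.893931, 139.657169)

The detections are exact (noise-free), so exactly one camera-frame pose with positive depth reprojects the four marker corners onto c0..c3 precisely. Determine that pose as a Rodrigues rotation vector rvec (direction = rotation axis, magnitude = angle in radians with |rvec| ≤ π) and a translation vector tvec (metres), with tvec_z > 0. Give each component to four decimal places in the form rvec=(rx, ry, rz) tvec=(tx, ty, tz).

rvec=(0.2769, 0.2513, -0.0444) tvec=(-0.1214, 0.0030, 0.7830)

Intrinsics K: fx=422.1, fy=863.1, cx=318.0, cy=258.4
Marker side s = 0.232 m; corners in marker frame (Z=0):
  M0 = (-0.1160, +0.1160, 0)
  M1 = (+0.1160, +0.1160, 0)
  M2 = (+0.1160, -0.1160, 0)
  M3 = (-0.1160, -0.1160, 0)
Detected image corners:
  c0 = (205.479462, 376.655245) px
  c1 = (317.921277, 383.166565) px
  c2 = (307.392757, 127.602600) px
  c3 = (186.893931, 139.657169) px
Planar DLT: solve 8×8 A·h = b for H (H[2,2]=1):
  H  [+419.64384 +149.46629 +252.53819]
  H  [-92.83254 +1146.93380 +261.65455]
  H  [-0.32113 +0.33831 +1.00000]
B = K⁻¹H; ‖b₁‖=1.277194, ‖b₂‖=1.277194; λ = 2/(‖b₁‖+‖b₂‖) = 0.782966, sign → tz>0 ⇒ λ=+0.782966
r₁ = λ·B[:,0] = (+0.96783,-0.00894,-0.25143); r₂ = λ·B[:,1] = (+0.07769,+0.96114,+0.26489)
r₃ = r₁×r₂ = (+0.23930,-0.27590,+0.93092); SVD([r₁ r₂ r₃]) → R = UVᵀ:
  R  [+0.96783 +0.07769 +0.23930]
  R  [-0.00894 +0.96114 -0.27590]
  R  [-0.25143 +0.26489 +0.93092]
t = (-0.12143, +0.00295, +0.78297) m
tr R = 2.859901; θ = arccos((tr R − 1)/2) = 0.376518 rad = 21.573°
axis k = ((R−Rᵀ)₃₂, (R−Rᵀ)₁₃, (R−Rᵀ)₂₁) / (2 sinθ) = (+0.735394, +0.667322, -0.117804)
rvec = θ·k = (+0.276889, +0.251259, -0.044355)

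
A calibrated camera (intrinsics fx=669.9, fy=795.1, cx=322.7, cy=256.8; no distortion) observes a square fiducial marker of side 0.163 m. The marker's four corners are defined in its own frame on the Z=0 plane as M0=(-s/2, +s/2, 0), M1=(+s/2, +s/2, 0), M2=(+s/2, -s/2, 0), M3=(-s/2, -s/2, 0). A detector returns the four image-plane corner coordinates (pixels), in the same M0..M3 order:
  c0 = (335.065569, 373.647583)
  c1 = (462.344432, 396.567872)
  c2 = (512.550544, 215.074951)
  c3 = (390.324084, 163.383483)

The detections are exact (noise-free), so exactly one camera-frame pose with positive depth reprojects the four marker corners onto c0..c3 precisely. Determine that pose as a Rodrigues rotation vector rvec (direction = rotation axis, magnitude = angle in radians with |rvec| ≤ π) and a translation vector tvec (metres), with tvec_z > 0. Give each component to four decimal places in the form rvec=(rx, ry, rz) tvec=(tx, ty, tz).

rvec=(0.1624, -0.5739, 0.2659) tvec=(0.1005, 0.0260, 0.6320)

Intrinsics K: fx=669.9, fy=795.1, cx=322.7, cy=256.8
Marker side s = 0.163 m; corners in marker frame (Z=0):
  M0 = (-0.0815, +0.0815, 0)
  M1 = (+0.0815, +0.0815, 0)
  M2 = (+0.0815, -0.0815, 0)
  M3 = (-0.0815, -0.0815, 0)
Detected image corners:
  c0 = (335.065569, 373.647583) px
  c1 = (462.344432, 396.567872) px
  c2 = (512.550544, 215.074951) px
  c3 = (390.324084, 163.383483) px
Planar DLT: solve 8×8 A·h = b for H (H[2,2]=1):
  H  [+1138.62643 -270.30156 +429.27011]
  H  [+480.05880 +1230.59313 +289.48124]
  H  [+0.87778 +0.12257 +1.00000]
B = K⁻¹H; ‖b₁‖=1.582224, ‖b₂‖=1.582224; λ = 2/(‖b₁‖+‖b₂‖) = 0.632022, sign → tz>0 ⇒ λ=+0.632022
r₁ = λ·B[:,0] = (+0.80700,+0.20242,+0.55477); r₂ = λ·B[:,1] = (-0.29233,+0.95317,+0.07747)
r₃ = r₁×r₂ = (-0.51312,-0.22470,+0.82839); SVD([r₁ r₂ r₃]) → R = UVᵀ:
  R  [+0.80700 -0.29233 -0.51312]
  R  [+0.20242 +0.95317 -0.22470]
  R  [+0.55477 +0.07747 +0.82839]
t = (+0.10054, +0.02598, +0.63202) m
tr R = 2.588562; θ = arccos((tr R − 1)/2) = 0.652973 rad = 37.413°
axis k = ((R−Rᵀ)₃₂, (R−Rᵀ)₁₃, (R−Rᵀ)₂₁) / (2 sinθ) = (+0.248673, -0.878849, +0.407169)
rvec = θ·k = (+0.162376, -0.573864, +0.265870)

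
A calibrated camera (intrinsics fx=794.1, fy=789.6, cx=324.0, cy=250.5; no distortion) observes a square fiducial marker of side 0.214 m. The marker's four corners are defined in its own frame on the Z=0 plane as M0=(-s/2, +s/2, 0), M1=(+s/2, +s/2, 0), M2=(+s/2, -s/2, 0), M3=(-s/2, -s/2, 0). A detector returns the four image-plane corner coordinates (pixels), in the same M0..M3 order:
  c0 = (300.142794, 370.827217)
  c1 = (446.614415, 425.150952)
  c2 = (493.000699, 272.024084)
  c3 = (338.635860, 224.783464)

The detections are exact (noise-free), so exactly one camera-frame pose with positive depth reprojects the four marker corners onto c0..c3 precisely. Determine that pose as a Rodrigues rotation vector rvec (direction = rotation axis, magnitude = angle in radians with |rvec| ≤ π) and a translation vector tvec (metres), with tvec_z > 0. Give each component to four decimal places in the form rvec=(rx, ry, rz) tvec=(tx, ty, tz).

Intrinsics K: fx=794.1, fy=789.6, cx=324.0, cy=250.5
Marker side s = 0.214 m; corners in marker frame (Z=0):
  M0 = (-0.1070, +0.1070, 0)
  M1 = (+0.1070, +0.1070, 0)
  M2 = (+0.1070, -0.1070, 0)
  M3 = (-0.1070, -0.1070, 0)
Detected image corners:
  c0 = (300.142794, 370.827217) px
  c1 = (446.614415, 425.150952) px
  c2 = (493.000699, 272.024084) px
  c3 = (338.635860, 224.783464) px
Planar DLT: solve 8×8 A·h = b for H (H[2,2]=1):
  H  [+592.90200 -131.94734 +391.98337]
  H  [+147.77991 +752.41508 +323.77633]
  H  [-0.27790 +0.16680 +1.00000]
B = K⁻¹H; ‖b₁‖=0.944807, ‖b₂‖=0.944807; λ = 2/(‖b₁‖+‖b₂‖) = 1.058417, sign → tz>0 ⇒ λ=+1.058417
r₁ = λ·B[:,0] = (+0.91026,+0.29140,-0.29413); r₂ = λ·B[:,1] = (-0.24790,+0.95256,+0.17655)
r₃ = r₁×r₂ = (+0.33163,-0.08779,+0.93932); SVD([r₁ r₂ r₃]) → R = UVᵀ:
  R  [+0.91026 -0.24790 +0.33163]
  R  [+0.29140 +0.95256 -0.08779]
  R  [-0.29413 +0.17655 +0.93932]
t = (+0.09061, +0.09822, +1.05842) m
tr R = 2.802139; θ = arccos((tr R − 1)/2) = 0.448567 rad = 25.701°
axis k = ((R−Rᵀ)₃₂, (R−Rᵀ)₁₃, (R−Rᵀ)₂₁) / (2 sinθ) = (+0.304765, +0.721459, +0.621784)
rvec = θ·k = (+0.136707, +0.323622, +0.278911)

rvec=(0.1367, 0.3236, 0.2789) tvec=(0.0906, 0.0982, 1.0584)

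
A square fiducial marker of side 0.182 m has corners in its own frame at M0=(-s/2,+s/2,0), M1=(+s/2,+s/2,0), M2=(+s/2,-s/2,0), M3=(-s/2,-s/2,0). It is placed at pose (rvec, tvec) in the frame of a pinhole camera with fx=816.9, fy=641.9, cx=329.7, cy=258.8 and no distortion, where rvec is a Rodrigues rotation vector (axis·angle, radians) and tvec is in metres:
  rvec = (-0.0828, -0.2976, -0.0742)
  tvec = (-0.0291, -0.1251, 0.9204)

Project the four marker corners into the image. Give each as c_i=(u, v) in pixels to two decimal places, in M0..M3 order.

c0=(230.15, 237.72) c1=(386.49, 231.38) c2=(372.45, 110.01) c3=(217.49, 109.00)

Intrinsics K: fx=816.9, fy=641.9, cx=329.7, cy=258.8
Marker side s = 0.182 m; corners in marker frame (Z=0):
  M0 = (-0.0910, +0.0910, 0)
  M1 = (+0.0910, +0.0910, 0)
  M2 = (+0.0910, -0.0910, 0)
  M3 = (-0.0910, -0.0910, 0)
rvec = (-0.0828, -0.2976, -0.0742), |rvec| = θ = 0.31769 rad = 18.202°
Rodrigues: sinθ=0.31237, 1−cosθ=0.05004; R = I + sinθ·[k]× + (1−cosθ)·[k]×²:
    [+0.95336 +0.08518 -0.28957]
    [-0.06074 +0.99387 +0.09236]
    [+0.29567 -0.07047 +0.95269]
t = (-0.0291, -0.1251, 0.9204) m
M0: Pc = R·M0+t = (-0.10810, -0.02913, +0.88708); u = 816.9·(-0.10810)/0.88708 + 329.7 = 230.1481, v = 641.9·(-0.02913)/0.88708 + 258.8 = 237.7211
M1: Pc = R·M1+t = (+0.06541, -0.04019, +0.94089); u = 816.9·(+0.06541)/0.94089 + 329.7 = 386.4872, v = 641.9·(-0.04019)/0.94089 + 258.8 = 231.3847
M2: Pc = R·M2+t = (+0.04990, -0.22107, +0.95372); u = 816.9·(+0.04990)/0.95372 + 329.7 = 372.4455, v = 641.9·(-0.22107)/0.95372 + 258.8 = 110.0090
M3: Pc = R·M3+t = (-0.12361, -0.21001, +0.89991); u = 816.9·(-0.12361)/0.89991 + 329.7 = 217.4948, v = 641.9·(-0.21001)/0.89991 + 258.8 = 108.9972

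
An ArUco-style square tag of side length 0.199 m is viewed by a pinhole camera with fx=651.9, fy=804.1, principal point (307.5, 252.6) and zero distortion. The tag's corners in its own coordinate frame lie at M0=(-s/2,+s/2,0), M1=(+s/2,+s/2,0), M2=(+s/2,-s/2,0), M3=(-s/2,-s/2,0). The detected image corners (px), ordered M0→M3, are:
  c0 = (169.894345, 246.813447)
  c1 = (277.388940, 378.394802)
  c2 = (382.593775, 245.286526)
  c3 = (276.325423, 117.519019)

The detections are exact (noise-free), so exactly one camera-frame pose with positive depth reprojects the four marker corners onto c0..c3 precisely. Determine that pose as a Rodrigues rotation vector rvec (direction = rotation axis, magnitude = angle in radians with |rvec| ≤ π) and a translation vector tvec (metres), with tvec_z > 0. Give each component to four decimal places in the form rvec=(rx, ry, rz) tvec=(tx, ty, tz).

Intrinsics K: fx=651.9, fy=804.1, cx=307.5, cy=252.6
Marker side s = 0.199 m; corners in marker frame (Z=0):
  M0 = (-0.0995, +0.0995, 0)
  M1 = (+0.0995, +0.0995, 0)
  M2 = (+0.0995, -0.0995, 0)
  M3 = (-0.0995, -0.0995, 0)
Detected image corners:
  c0 = (169.894345, 246.813447) px
  c1 = (277.388940, 378.394802) px
  c2 = (382.593775, 245.286526) px
  c3 = (276.325423, 117.519019) px
Planar DLT: solve 8×8 A·h = b for H (H[2,2]=1):
  H  [+524.60860 -560.03525 +276.84939]
  H  [+640.41043 +634.00815 +246.04564]
  H  [-0.04503 -0.10223 +1.00000]
B = K⁻¹H; ‖b₁‖=1.158146, ‖b₂‖=1.158146; λ = 2/(‖b₁‖+‖b₂‖) = 0.863449, sign → tz>0 ⇒ λ=+0.863449
r₁ = λ·B[:,0] = (+0.71319,+0.69989,-0.03888); r₂ = λ·B[:,1] = (-0.70013,+0.70853,-0.08827)
r₃ = r₁×r₂ = (-0.03423,+0.09018,+0.99534); SVD([r₁ r₂ r₃]) → R = UVᵀ:
  R  [+0.71319 -0.70013 -0.03423]
  R  [+0.69989 +0.70853 +0.09018]
  R  [-0.03888 -0.08827 +0.99534]
t = (-0.04060, -0.00704, +0.86345) m
tr R = 2.417060; θ = arccos((tr R − 1)/2) = 0.783383 rad = 44.885°
axis k = ((R−Rᵀ)₃₂, (R−Rᵀ)₁₃, (R−Rᵀ)₂₁) / (2 sinθ) = (-0.126439, +0.003292, +0.991969)
rvec = θ·k = (-0.099051, +0.002579, +0.777092)

rvec=(-0.0991, 0.0026, 0.7771) tvec=(-0.0406, -0.0070, 0.8634)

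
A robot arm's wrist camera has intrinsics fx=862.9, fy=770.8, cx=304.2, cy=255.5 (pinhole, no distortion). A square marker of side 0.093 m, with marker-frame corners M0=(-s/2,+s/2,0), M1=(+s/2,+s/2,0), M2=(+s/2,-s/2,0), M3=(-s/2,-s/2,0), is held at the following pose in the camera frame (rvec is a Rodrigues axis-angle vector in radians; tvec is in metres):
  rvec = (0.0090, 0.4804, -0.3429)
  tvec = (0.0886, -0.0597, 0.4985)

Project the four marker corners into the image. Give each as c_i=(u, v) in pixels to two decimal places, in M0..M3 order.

c0=(413.00, 254.13) c1=(563.35, 205.43) c2=(505.43, 65.51) c3=(361.68, 124.90)

Intrinsics K: fx=862.9, fy=770.8, cx=304.2, cy=255.5
Marker side s = 0.093 m; corners in marker frame (Z=0):
  M0 = (-0.0465, +0.0465, 0)
  M1 = (+0.0465, +0.0465, 0)
  M2 = (+0.0465, -0.0465, 0)
  M3 = (-0.0465, -0.0465, 0)
rvec = (0.0090, 0.4804, -0.3429), |rvec| = θ = 0.59029 rad = 33.821°
Rodrigues: sinθ=0.55660, 1−cosθ=0.16922; R = I + sinθ·[k]× + (1−cosθ)·[k]×²:
    [+0.83082 +0.32543 +0.45148]
    [-0.32123 +0.94286 -0.08849]
    [-0.45448 -0.07151 +0.88788]
t = (0.0886, -0.0597, 0.4985) m
M0: Pc = R·M0+t = (+0.06510, -0.00092, +0.51631); u = 862.9·(+0.06510)/0.51631 + 304.2 = 413.0001, v = 770.8·(-0.00092)/0.51631 + 255.5 = 254.1267
M1: Pc = R·M1+t = (+0.14237, -0.03079, +0.47404); u = 862.9·(+0.14237)/0.47404 + 304.2 = 563.3488, v = 770.8·(-0.03079)/0.47404 + 255.5 = 205.4278
M2: Pc = R·M2+t = (+0.11210, -0.11848, +0.48069); u = 862.9·(+0.11210)/0.48069 + 304.2 = 505.4339, v = 770.8·(-0.11848)/0.48069 + 255.5 = 65.5146
M3: Pc = R·M3+t = (+0.03483, -0.08861, +0.52296); u = 862.9·(+0.03483)/0.52296 + 304.2 = 361.6781, v = 770.8·(-0.08861)/0.52296 + 255.5 = 124.9022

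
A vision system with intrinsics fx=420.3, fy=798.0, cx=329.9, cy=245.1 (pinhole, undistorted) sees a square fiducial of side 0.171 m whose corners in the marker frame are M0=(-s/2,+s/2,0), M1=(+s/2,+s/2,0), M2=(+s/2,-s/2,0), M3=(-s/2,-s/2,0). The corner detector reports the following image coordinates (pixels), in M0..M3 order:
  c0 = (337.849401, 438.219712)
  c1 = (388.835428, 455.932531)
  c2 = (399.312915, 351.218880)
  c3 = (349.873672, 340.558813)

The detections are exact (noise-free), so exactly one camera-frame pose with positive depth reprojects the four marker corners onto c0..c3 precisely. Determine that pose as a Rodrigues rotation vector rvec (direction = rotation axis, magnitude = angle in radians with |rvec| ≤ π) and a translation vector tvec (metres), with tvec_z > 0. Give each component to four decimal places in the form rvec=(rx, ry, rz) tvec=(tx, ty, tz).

rvec=(-0.4108, 0.4918, 0.1516) tvec=(0.1200, 0.2470, 1.3138)

Intrinsics K: fx=420.3, fy=798.0, cx=329.9, cy=245.1
Marker side s = 0.171 m; corners in marker frame (Z=0):
  M0 = (-0.0855, +0.0855, 0)
  M1 = (+0.0855, +0.0855, 0)
  M2 = (+0.0855, -0.0855, 0)
  M3 = (-0.0855, -0.0855, 0)
Detected image corners:
  c0 = (337.849401, 438.219712) px
  c1 = (388.835428, 455.932531) px
  c2 = (399.312915, 351.218880) px
  c3 = (349.873672, 340.558813) px
Planar DLT: solve 8×8 A·h = b for H (H[2,2]=1):
  H  [+156.76263 -163.05226 +368.29871]
  H  [-64.47885 +486.72854 +395.11910]
  H  [-0.37070 -0.26321 +1.00000]
B = K⁻¹H; ‖b₁‖=0.761142, ‖b₂‖=0.761142; λ = 2/(‖b₁‖+‖b₂‖) = 1.313815, sign → tz>0 ⇒ λ=+1.313815
r₁ = λ·B[:,0] = (+0.87230,+0.04343,-0.48703); r₂ = λ·B[:,1] = (-0.23826,+0.90755,-0.34580)
r₃ = r₁×r₂ = (+0.42699,+0.41768,+0.80201); SVD([r₁ r₂ r₃]) → R = UVᵀ:
  R  [+0.87230 -0.23826 +0.42699]
  R  [+0.04343 +0.90755 +0.41768]
  R  [-0.48703 -0.34580 +0.80201]
t = (+0.12003, +0.24699, +1.31381) m
tr R = 2.581866; θ = arccos((tr R − 1)/2) = 0.658464 rad = 37.727°
axis k = ((R−Rᵀ)₃₂, (R−Rᵀ)₁₃, (R−Rᵀ)₂₁) / (2 sinθ) = (-0.623864, +0.746869, +0.230176)
rvec = θ·k = (-0.410792, +0.491786, +0.151562)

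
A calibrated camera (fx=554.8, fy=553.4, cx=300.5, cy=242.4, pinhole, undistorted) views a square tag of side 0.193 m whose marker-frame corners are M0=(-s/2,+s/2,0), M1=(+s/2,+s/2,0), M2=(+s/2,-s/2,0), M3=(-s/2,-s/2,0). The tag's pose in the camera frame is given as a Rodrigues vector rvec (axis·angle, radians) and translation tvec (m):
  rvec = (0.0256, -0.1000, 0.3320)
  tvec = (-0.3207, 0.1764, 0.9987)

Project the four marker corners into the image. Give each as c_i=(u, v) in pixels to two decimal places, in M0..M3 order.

c0=(52.17, 374.55) c1=(156.79, 406.26) c2=(191.26, 306.36) c3=(87.15, 272.60)

Intrinsics K: fx=554.8, fy=553.4, cx=300.5, cy=242.4
Marker side s = 0.193 m; corners in marker frame (Z=0):
  M0 = (-0.0965, +0.0965, 0)
  M1 = (+0.0965, +0.0965, 0)
  M2 = (+0.0965, -0.0965, 0)
  M3 = (-0.0965, -0.0965, 0)
rvec = (0.0256, -0.1000, 0.3320), |rvec| = θ = 0.34768 rad = 19.920°
Rodrigues: sinθ=0.34071, 1−cosθ=0.05983; R = I + sinθ·[k]× + (1−cosθ)·[k]×²:
    [+0.94049 -0.32662 -0.09379]
    [+0.32408 +0.94512 -0.04152]
    [+0.10220 +0.00865 +0.99473]
t = (-0.3207, 0.1764, 0.9987) m
M0: Pc = R·M0+t = (-0.44298, +0.23633, +0.98967); u = 554.8·(-0.44298)/0.98967 + 300.5 = 52.1722, v = 553.4·(+0.23633)/0.98967 + 242.4 = 374.5496
M1: Pc = R·M1+t = (-0.26146, +0.29888, +1.00940); u = 554.8·(-0.26146)/1.00940 + 300.5 = 156.7918, v = 553.4·(+0.29888)/1.00940 + 242.4 = 406.2591
M2: Pc = R·M2+t = (-0.19842, +0.11647, +1.00773); u = 554.8·(-0.19842)/1.00773 + 300.5 = 191.2586, v = 553.4·(+0.11647)/1.00773 + 242.4 = 306.3605
M3: Pc = R·M3+t = (-0.37994, +0.05392, +0.98800); u = 554.8·(-0.37994)/0.98800 + 300.5 = 87.1503, v = 553.4·(+0.05392)/0.98800 + 242.4 = 272.6029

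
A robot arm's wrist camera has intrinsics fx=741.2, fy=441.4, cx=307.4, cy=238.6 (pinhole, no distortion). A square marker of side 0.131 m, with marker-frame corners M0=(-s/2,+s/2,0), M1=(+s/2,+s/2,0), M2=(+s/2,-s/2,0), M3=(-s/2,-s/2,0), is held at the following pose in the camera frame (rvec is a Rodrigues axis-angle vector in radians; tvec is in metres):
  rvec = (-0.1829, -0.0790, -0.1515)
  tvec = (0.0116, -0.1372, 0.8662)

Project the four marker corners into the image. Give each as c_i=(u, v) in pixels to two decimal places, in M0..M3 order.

Intrinsics K: fx=741.2, fy=441.4, cx=307.4, cy=238.6
Marker side s = 0.131 m; corners in marker frame (Z=0):
  M0 = (-0.0655, +0.0655, 0)
  M1 = (+0.0655, +0.0655, 0)
  M2 = (+0.0655, -0.0655, 0)
  M3 = (-0.0655, -0.0655, 0)
rvec = (-0.1829, -0.0790, -0.1515), |rvec| = θ = 0.25029 rad = 14.341°
Rodrigues: sinθ=0.24769, 1−cosθ=0.03116; R = I + sinθ·[k]× + (1−cosθ)·[k]×²:
    [+0.98548 +0.15711 -0.06440]
    [-0.14274 +0.97194 +0.18695]
    [+0.09196 -0.17504 +0.98026]
t = (0.0116, -0.1372, 0.8662) m
M0: Pc = R·M0+t = (-0.04266, -0.06419, +0.84871); u = 741.2·(-0.04266)/0.84871 + 307.4 = 270.1456, v = 441.4·(-0.06419)/0.84871 + 238.6 = 205.2167
M1: Pc = R·M1+t = (+0.08644, -0.08289, +0.86076); u = 741.2·(+0.08644)/0.86076 + 307.4 = 381.8333, v = 441.4·(-0.08289)/0.86076 + 238.6 = 196.0953
M2: Pc = R·M2+t = (+0.06586, -0.21021, +0.88369); u = 741.2·(+0.06586)/0.88369 + 307.4 = 362.6390, v = 441.4·(-0.21021)/0.88369 + 238.6 = 133.5999
M3: Pc = R·M3+t = (-0.06324, -0.19151, +0.87164); u = 741.2·(-0.06324)/0.87164 + 307.4 = 253.6242, v = 441.4·(-0.19151)/0.87164 + 238.6 = 141.6176

c0=(270.15, 205.22) c1=(381.83, 196.10) c2=(362.64, 133.60) c3=(253.62, 141.62)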